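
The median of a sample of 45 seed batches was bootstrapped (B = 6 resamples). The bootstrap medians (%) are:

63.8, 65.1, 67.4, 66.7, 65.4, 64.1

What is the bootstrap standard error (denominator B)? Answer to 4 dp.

SE* = 1.2928

Bootstrap SE is the standard deviation of the 6 replicate medians.
Mean of replicates: (63.8 + 65.1 + 67.4 + 66.7 + 65.4 + 64.1) / 6 = 392.50000 / 6 = 65.41667
Sum of squared deviations: (−1.61667)² + (−0.31667)² + (+1.98333)² + (+1.28333)² + (−0.01667)² + (−1.31667)² = 10.02833
Variance = 10.02833 / 6 = 1.67139
SE* = √1.67139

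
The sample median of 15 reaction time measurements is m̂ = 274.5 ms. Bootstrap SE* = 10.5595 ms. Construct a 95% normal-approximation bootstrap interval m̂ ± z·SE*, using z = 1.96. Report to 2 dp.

Margin = 1.96 × 10.5595 = 20.697
Interval: 274.5 ± 20.697

(253.80, 295.20)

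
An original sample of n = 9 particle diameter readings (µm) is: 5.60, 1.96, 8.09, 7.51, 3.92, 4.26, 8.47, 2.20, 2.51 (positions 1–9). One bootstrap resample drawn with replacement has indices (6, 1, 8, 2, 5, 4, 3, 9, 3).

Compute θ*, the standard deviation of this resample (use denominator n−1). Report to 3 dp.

θ* = 2.517

Resample values: 4.26, 5.60, 2.20, 1.96, 3.92, 7.51, 8.09, 2.51, 8.09.
Mean = 4.9044; sum of squared deviations = 50.6698
s² = 50.6698 / 8 = 6.3337
s = √6.3337 = 2.517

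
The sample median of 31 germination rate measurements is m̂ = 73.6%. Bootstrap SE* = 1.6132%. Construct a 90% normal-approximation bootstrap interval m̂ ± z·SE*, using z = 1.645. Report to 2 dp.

(70.95, 76.25)

Margin = 1.645 × 1.6132 = 2.654
Interval: 73.6 ± 2.654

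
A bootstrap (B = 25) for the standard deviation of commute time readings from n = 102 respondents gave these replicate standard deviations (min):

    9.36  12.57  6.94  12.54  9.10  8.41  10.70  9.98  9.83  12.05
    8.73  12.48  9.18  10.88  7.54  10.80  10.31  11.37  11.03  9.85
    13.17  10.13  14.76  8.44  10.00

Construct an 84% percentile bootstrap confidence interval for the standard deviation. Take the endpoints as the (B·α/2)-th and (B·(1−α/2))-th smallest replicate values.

(7.54, 12.57)

Sorted replicates: 6.94, 7.54, 8.41, 8.44, 8.73, 9.10, 9.18, 9.36, 9.83, 9.85, 9.98, 10.00, 10.13, 10.31, 10.70, 10.80, 10.88, 11.03, 11.37, 12.05, 12.48, 12.54, 12.57, 13.17, 14.76
α = 0.16; lower rank = 25 × 0.080 = 2; upper rank = 25 × 0.920 = 23.
The 2nd smallest replicate is 7.54; the 23rd is 12.57.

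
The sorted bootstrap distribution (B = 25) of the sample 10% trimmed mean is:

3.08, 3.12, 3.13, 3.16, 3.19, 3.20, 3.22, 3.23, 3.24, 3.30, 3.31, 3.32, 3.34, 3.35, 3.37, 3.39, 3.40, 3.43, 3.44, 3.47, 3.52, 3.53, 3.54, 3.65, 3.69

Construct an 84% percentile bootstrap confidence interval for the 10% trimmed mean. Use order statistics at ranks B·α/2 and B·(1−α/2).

(3.12, 3.54)

α = 0.16; lower rank = 25 × 0.080 = 2; upper rank = 25 × 0.920 = 23.
The 2nd smallest replicate is 3.12; the 23rd is 3.54.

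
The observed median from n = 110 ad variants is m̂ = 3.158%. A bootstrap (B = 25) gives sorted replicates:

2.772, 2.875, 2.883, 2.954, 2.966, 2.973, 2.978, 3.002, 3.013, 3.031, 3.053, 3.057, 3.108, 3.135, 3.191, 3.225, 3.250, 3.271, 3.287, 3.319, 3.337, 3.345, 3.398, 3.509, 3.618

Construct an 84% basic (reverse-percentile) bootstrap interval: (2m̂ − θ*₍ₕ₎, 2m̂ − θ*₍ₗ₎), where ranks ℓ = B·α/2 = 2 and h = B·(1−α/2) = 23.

(2.918, 3.441)

Percentile endpoints at ranks 2 and 23: θ*₍2₎ = 2.875, θ*₍23₎ = 3.398.
Basic interval reflects these around m̂:
  lower = 2 × 3.158 − 3.398 = 2.918
  upper = 2 × 3.158 − 2.875 = 3.441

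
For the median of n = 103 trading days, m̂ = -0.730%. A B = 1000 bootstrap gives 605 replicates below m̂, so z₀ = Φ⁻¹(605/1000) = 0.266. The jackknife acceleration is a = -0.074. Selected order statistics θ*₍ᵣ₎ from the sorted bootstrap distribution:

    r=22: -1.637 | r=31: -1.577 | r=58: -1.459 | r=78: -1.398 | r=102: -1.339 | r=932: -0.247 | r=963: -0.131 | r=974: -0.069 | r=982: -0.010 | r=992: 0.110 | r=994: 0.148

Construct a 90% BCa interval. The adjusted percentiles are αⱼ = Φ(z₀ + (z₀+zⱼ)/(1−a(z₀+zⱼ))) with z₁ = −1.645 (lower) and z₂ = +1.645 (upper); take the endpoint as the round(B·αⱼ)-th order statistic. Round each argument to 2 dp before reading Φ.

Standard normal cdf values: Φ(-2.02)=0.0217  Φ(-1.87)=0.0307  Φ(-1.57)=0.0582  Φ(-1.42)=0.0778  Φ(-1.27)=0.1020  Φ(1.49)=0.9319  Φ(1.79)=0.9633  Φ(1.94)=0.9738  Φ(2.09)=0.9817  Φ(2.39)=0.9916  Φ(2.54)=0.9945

(-1.339, -0.069)

Lower: z₀ + z₁ = 0.266 + (-1.645) = -1.379; 1 − a(z₀+z₁) = 1 − (-0.074)(-1.379) = 0.8980; argument = 0.266 + (-1.379)/0.8980 = -1.2697 → -1.27.
α₁ = Φ(-1.27) = 0.1020; rank = round(1000 × 0.1020) = 102; θ*₍102₎ = -1.339.
Upper: z₀ + z₂ = 1.911; 1 − a(z₀+z₂) = 1.1414; argument = 1.9402 → 1.94; α₂ = 0.9738; rank = 974; θ*₍974₎ = -0.069.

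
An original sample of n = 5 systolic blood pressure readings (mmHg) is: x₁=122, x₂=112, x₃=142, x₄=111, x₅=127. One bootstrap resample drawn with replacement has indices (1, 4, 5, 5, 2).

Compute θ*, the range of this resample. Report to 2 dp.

Resample values: 122, 111, 127, 127, 112.
Range = 127 − 111 = 16.00

θ* = 16.00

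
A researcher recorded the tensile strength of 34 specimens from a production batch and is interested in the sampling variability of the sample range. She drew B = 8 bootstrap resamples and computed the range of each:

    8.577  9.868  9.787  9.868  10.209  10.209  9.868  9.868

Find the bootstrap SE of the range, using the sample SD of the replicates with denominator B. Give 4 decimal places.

SE* = 0.4804

Bootstrap SE is the standard deviation of the 8 replicate ranges.
Mean of replicates: (8.577 + 9.868 + 9.787 + 9.868 + 10.209 + 10.209 + 9.868 + 9.868) / 8 = 78.25400 / 8 = 9.78175
Sum of squared deviations: (−1.20475)² + (+0.08625)² + (+0.00525)² + (+0.08625)² + (+0.42725)² + (+0.42725)² + (+0.08625)² + (+0.08625)² = 1.84629
Variance = 1.84629 / 8 = 0.23079
SE* = √0.23079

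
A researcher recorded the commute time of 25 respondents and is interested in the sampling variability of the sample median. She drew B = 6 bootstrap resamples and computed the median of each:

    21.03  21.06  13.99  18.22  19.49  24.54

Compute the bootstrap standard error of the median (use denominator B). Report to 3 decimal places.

Bootstrap SE is the standard deviation of the 6 replicate medians.
Mean of replicates: (21.03 + 21.06 + 13.99 + 18.22 + 19.49 + 24.54) / 6 = 118.3300 / 6 = 19.7217
Sum of squared deviations: (+1.3083)² + (+1.3383)² + (−5.7317)² + (−1.5017)² + (−0.2317)² + (+4.8183)² = 61.8799
Variance = 61.8799 / 6 = 10.3133
SE* = √10.3133

SE* = 3.211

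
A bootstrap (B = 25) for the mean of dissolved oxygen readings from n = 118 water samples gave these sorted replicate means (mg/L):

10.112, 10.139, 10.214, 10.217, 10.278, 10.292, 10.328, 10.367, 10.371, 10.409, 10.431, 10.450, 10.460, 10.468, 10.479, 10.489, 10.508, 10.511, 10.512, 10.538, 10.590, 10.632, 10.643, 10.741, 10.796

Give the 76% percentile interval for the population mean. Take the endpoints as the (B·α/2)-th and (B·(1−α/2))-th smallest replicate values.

(10.214, 10.632)

α = 0.24; lower rank = 25 × 0.120 = 3; upper rank = 25 × 0.880 = 22.
The 3rd smallest replicate is 10.214; the 22nd is 10.632.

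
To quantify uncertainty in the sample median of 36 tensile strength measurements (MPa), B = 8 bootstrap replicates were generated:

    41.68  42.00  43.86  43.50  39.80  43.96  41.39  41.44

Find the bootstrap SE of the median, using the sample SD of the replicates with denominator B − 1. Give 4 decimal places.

Bootstrap SE is the standard deviation of the 8 replicate medians.
Mean of replicates: (41.68 + 42.00 + 43.86 + 43.50 + 39.80 + 43.96 + 41.39 + 41.44) / 8 = 337.63000 / 8 = 42.20375
Sum of squared deviations: (−0.52375)² + (−0.20375)² + (+1.65625)² + (+1.29625)² + (−2.40375)² + (+1.75625)² + (−0.81375)² + (−0.76375)² = 14.84719
Variance = 14.84719 / 7 = 2.12103
SE* = √2.12103

SE* = 1.4564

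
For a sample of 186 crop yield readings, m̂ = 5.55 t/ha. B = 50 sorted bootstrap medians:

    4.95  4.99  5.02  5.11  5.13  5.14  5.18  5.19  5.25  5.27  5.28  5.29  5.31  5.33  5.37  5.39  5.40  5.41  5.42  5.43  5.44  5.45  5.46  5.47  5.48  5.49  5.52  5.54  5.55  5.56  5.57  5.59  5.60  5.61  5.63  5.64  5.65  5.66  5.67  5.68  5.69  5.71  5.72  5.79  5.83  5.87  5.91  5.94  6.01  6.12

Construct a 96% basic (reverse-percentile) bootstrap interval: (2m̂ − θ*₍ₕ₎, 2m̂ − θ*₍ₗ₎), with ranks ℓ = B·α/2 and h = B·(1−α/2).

(5.09, 6.15)

Percentile endpoints at ranks 1 and 49: θ*₍1₎ = 4.95, θ*₍49₎ = 6.01.
Basic interval reflects these around m̂:
  lower = 2 × 5.55 − 6.01 = 5.09
  upper = 2 × 5.55 − 4.95 = 6.15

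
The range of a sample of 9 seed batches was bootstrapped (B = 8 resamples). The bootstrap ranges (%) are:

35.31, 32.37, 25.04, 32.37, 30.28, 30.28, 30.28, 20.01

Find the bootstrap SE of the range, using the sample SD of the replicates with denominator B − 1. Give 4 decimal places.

Bootstrap SE is the standard deviation of the 8 replicate ranges.
Mean of replicates: (35.31 + 32.37 + 25.04 + 32.37 + 30.28 + 30.28 + 30.28 + 20.01) / 8 = 235.94000 / 8 = 29.49250
Sum of squared deviations: (+5.81750)² + (+2.87750)² + (−4.45250)² + (+2.87750)² + (+0.78750)² + (+0.78750)² + (+0.78750)² + (−9.48250)² = 162.00635
Variance = 162.00635 / 7 = 23.14376
SE* = √23.14376

SE* = 4.8108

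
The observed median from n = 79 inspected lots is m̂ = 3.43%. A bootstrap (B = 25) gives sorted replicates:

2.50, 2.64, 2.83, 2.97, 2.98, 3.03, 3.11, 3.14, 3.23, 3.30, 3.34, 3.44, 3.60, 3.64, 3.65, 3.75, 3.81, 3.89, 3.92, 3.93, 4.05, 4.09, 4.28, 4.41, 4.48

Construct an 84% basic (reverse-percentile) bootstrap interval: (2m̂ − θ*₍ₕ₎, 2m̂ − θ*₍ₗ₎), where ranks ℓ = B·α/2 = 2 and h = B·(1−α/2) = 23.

Percentile endpoints at ranks 2 and 23: θ*₍2₎ = 2.64, θ*₍23₎ = 4.28.
Basic interval reflects these around m̂:
  lower = 2 × 3.43 − 4.28 = 2.58
  upper = 2 × 3.43 − 2.64 = 4.22

(2.58, 4.22)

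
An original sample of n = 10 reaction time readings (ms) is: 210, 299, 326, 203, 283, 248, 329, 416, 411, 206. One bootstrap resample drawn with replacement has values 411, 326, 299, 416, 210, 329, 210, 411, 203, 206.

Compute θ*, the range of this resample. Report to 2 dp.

Range = 416 − 203 = 213.00

θ* = 213.00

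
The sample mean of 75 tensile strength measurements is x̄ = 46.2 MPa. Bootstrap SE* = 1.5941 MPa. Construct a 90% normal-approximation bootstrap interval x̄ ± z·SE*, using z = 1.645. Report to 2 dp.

Margin = 1.645 × 1.5941 = 2.622
Interval: 46.2 ± 2.622

(43.58, 48.82)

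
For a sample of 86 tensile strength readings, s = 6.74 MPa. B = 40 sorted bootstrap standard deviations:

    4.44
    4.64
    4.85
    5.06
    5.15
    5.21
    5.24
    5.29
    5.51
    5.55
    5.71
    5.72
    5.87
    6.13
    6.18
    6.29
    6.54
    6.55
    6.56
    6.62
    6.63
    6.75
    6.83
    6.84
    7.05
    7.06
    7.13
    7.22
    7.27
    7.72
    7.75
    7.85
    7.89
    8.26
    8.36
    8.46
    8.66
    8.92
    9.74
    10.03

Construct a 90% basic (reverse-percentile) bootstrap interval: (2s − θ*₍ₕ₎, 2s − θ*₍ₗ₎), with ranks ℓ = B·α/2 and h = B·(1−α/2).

Percentile endpoints at ranks 2 and 38: θ*₍2₎ = 4.64, θ*₍38₎ = 8.92.
Basic interval reflects these around s:
  lower = 2 × 6.74 − 8.92 = 4.56
  upper = 2 × 6.74 − 4.64 = 8.84

(4.56, 8.84)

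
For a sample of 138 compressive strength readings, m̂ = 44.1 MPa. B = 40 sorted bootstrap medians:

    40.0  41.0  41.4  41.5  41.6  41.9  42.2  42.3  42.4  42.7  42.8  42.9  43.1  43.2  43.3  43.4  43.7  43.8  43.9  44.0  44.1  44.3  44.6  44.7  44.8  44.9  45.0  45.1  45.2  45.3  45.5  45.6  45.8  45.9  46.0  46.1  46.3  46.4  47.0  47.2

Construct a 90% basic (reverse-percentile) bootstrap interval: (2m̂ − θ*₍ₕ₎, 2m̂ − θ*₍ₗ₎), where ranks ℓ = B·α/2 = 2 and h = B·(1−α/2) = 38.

(41.8, 47.2)

Percentile endpoints at ranks 2 and 38: θ*₍2₎ = 41.0, θ*₍38₎ = 46.4.
Basic interval reflects these around m̂:
  lower = 2 × 44.1 − 46.4 = 41.8
  upper = 2 × 44.1 − 41.0 = 47.2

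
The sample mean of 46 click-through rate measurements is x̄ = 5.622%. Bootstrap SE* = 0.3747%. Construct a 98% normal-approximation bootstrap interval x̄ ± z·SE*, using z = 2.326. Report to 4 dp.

(4.7504, 6.4936)

Margin = 2.326 × 0.3747 = 0.87155
Interval: 5.622 ± 0.87155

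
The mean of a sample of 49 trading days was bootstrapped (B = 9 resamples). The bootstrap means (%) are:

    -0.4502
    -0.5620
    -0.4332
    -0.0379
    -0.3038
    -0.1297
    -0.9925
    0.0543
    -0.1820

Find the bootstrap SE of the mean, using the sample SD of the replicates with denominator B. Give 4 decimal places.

Bootstrap SE is the standard deviation of the 9 replicate means.
Mean of replicates: ((-0.4502) + (-0.5620) + (-0.4332) + (-0.0379) + (-0.3038) + (-0.1297) + (-0.9925) + 0.0543 + (-0.1820)) / 9 = -3.03700 / 9 = -0.33744
Sum of squared deviations: (−0.11276)² + (−0.22456)² + (−0.09576)² + (+0.29954)² + (+0.03364)² + (+0.20774)² + (−0.65506)² + (+0.39174)² + (+0.15544)² = 0.81305
Variance = 0.81305 / 9 = 0.09034
SE* = √0.09034

SE* = 0.3006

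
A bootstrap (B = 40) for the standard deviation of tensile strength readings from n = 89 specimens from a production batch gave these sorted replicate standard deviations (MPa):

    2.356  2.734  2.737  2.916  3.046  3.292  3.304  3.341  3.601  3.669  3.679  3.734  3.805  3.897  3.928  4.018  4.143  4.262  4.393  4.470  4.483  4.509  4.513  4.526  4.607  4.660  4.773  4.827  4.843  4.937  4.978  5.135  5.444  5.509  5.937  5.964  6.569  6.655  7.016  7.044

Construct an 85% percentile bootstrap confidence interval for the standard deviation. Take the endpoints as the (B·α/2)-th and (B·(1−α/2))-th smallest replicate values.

(2.737, 6.569)

α = 0.15; lower rank = 40 × 0.075 = 3; upper rank = 40 × 0.925 = 37.
The 3rd smallest replicate is 2.737; the 37th is 6.569.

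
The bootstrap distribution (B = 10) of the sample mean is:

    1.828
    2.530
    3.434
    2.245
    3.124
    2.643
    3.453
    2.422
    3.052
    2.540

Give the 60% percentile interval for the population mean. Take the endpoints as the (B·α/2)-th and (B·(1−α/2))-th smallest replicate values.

(2.245, 3.124)

Sorted replicates: 1.828, 2.245, 2.422, 2.530, 2.540, 2.643, 3.052, 3.124, 3.434, 3.453
α = 0.40; lower rank = 10 × 0.200 = 2; upper rank = 10 × 0.800 = 8.
The 2nd smallest replicate is 2.245; the 8th is 3.124.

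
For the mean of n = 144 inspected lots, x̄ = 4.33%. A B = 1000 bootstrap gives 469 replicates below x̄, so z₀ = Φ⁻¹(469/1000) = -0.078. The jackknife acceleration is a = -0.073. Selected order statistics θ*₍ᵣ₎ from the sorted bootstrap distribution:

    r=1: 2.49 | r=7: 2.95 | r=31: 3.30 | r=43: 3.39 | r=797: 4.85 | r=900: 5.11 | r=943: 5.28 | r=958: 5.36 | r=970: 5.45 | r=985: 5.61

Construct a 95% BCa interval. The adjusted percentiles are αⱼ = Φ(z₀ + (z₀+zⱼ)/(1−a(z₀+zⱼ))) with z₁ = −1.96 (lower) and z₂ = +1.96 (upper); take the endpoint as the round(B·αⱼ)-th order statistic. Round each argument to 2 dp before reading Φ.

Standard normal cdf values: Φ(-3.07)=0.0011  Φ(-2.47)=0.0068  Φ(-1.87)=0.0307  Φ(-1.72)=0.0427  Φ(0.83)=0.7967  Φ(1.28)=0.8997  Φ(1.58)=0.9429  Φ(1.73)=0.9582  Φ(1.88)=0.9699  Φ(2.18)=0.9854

Lower: z₀ + z₁ = -0.078 + (-1.960) = -2.038; 1 − a(z₀+z₁) = 1 − (-0.073)(-2.038) = 0.8512; argument = -0.078 + (-2.038)/0.8512 = -2.4722 → -2.47.
α₁ = Φ(-2.47) = 0.0068; rank = round(1000 × 0.0068) = 7; θ*₍7₎ = 2.95.
Upper: z₀ + z₂ = 1.882; 1 − a(z₀+z₂) = 1.1374; argument = 1.5767 → 1.58; α₂ = 0.9429; rank = 943; θ*₍943₎ = 5.28.

(2.95, 5.28)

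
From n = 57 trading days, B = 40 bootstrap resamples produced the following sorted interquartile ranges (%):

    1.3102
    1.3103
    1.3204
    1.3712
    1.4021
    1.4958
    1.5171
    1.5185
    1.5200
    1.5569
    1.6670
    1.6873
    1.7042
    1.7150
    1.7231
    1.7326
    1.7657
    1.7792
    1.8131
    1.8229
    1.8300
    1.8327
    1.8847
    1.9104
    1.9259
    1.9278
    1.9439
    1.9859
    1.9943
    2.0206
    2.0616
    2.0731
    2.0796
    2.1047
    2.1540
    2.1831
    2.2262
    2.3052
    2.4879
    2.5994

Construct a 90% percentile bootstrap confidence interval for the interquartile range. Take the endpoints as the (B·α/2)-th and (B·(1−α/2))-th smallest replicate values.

α = 0.10; lower rank = 40 × 0.050 = 2; upper rank = 40 × 0.950 = 38.
The 2nd smallest replicate is 1.3103; the 38th is 2.3052.

(1.3103, 2.3052)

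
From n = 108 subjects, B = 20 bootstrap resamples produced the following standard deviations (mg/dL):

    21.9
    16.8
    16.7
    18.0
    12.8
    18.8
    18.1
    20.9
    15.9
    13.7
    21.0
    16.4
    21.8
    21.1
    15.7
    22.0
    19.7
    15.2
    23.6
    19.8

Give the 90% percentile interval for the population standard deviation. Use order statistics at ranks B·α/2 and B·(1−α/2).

Sorted replicates: 12.8, 13.7, 15.2, 15.7, 15.9, 16.4, 16.7, 16.8, 18.0, 18.1, 18.8, 19.7, 19.8, 20.9, 21.0, 21.1, 21.8, 21.9, 22.0, 23.6
α = 0.10; lower rank = 20 × 0.050 = 1; upper rank = 20 × 0.950 = 19.
The 1st smallest replicate is 12.8; the 19th is 22.0.

(12.8, 22.0)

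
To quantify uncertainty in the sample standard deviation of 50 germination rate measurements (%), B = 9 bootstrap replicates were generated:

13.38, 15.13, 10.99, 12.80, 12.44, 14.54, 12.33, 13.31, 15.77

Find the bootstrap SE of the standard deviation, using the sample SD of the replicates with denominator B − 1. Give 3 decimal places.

Bootstrap SE is the standard deviation of the 9 replicate standard deviations.
Mean of replicates: (13.38 + 15.13 + 10.99 + 12.80 + 12.44 + 14.54 + 12.33 + 13.31 + 15.77) / 9 = 120.6900 / 9 = 13.4100
Sum of squared deviations: (−0.0300)² + (+1.7200)² + (−2.4200)² + (−0.6100)² + (−0.9700)² + (+1.1300)² + (−1.0800)² + (−0.1000)² + (+2.3600)² = 18.1516
Variance = 18.1516 / 8 = 2.2689
SE* = √2.2689

SE* = 1.506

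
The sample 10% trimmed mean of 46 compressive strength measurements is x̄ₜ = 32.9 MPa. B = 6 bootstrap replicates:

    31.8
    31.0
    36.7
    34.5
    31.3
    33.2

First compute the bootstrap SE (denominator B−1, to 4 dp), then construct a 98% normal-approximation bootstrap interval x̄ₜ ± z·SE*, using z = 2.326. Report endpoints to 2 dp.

Mean of replicates = 33.0833; sum of squared deviations = 24.2683; SE* = √(24.2683/5) = 2.2031
Margin = 2.326 × 2.2031 = 5.124
Interval: 32.9 ± 5.124

(27.78, 38.02)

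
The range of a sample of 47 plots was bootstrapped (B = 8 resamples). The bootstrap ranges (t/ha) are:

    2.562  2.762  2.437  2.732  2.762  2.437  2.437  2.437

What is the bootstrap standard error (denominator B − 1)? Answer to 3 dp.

Bootstrap SE is the standard deviation of the 8 replicate ranges.
Mean of replicates: (2.562 + 2.762 + 2.437 + 2.732 + 2.762 + 2.437 + 2.437 + 2.437) / 8 = 20.5660 / 8 = 2.5707
Sum of squared deviations: (−0.0088)² + (+0.1913)² + (−0.1338)² + (+0.1613)² + (+0.1913)² + (−0.1338)² + (−0.1338)² + (−0.1338)² = 0.1708
Variance = 0.1708 / 7 = 0.0244
SE* = √0.0244

SE* = 0.156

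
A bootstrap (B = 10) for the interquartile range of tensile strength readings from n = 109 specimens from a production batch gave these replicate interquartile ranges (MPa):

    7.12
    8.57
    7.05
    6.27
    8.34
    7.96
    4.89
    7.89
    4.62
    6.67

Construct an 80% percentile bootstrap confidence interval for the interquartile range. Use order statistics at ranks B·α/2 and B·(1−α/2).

(4.62, 8.34)

Sorted replicates: 4.62, 4.89, 6.27, 6.67, 7.05, 7.12, 7.89, 7.96, 8.34, 8.57
α = 0.20; lower rank = 10 × 0.100 = 1; upper rank = 10 × 0.900 = 9.
The 1st smallest replicate is 4.62; the 9th is 8.34.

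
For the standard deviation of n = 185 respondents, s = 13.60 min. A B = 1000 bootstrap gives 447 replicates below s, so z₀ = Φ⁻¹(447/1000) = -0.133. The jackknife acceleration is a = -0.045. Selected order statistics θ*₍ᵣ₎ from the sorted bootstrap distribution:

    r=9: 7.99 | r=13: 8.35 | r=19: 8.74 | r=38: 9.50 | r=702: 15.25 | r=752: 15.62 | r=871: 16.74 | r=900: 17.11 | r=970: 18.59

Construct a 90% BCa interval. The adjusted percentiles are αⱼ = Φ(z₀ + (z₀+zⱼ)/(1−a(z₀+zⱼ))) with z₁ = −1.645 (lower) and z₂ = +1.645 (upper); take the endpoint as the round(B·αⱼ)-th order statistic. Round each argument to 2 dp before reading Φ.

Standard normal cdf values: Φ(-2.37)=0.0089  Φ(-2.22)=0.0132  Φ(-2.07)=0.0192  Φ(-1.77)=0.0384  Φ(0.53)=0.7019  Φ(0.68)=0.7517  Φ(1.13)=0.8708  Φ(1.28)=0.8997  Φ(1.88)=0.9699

(8.74, 17.11)

Lower: z₀ + z₁ = -0.133 + (-1.645) = -1.778; 1 − a(z₀+z₁) = 1 − (-0.045)(-1.778) = 0.9200; argument = -0.133 + (-1.778)/0.9200 = -2.0656 → -2.07.
α₁ = Φ(-2.07) = 0.0192; rank = round(1000 × 0.0192) = 19; θ*₍19₎ = 8.74.
Upper: z₀ + z₂ = 1.512; 1 − a(z₀+z₂) = 1.0680; argument = 1.2827 → 1.28; α₂ = 0.8997; rank = 900; θ*₍900₎ = 17.11.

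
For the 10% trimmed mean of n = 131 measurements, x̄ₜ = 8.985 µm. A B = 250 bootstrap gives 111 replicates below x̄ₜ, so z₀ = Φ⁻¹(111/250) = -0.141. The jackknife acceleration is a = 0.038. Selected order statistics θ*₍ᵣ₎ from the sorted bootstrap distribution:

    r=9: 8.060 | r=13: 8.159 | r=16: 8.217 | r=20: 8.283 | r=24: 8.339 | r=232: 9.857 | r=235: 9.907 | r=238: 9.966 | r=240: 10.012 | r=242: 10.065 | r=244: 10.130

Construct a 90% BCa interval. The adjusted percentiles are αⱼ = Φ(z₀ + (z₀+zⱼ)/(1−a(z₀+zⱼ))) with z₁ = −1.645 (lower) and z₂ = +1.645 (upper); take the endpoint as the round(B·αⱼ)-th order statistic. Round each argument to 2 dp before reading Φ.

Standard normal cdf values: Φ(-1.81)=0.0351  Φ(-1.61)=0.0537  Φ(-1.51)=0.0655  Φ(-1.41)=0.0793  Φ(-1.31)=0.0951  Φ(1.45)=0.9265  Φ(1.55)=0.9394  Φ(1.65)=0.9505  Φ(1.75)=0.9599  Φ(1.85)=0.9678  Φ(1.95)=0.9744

(8.060, 9.857)

Lower: z₀ + z₁ = -0.141 + (-1.645) = -1.786; 1 − a(z₀+z₁) = 1 − (0.038)(-1.786) = 1.0679; argument = -0.141 + (-1.786)/1.0679 = -1.8135 → -1.81.
α₁ = Φ(-1.81) = 0.0351; rank = round(250 × 0.0351) = 9; θ*₍9₎ = 8.060.
Upper: z₀ + z₂ = 1.504; 1 − a(z₀+z₂) = 0.9428; argument = 1.4542 → 1.45; α₂ = 0.9265; rank = 232; θ*₍232₎ = 9.857.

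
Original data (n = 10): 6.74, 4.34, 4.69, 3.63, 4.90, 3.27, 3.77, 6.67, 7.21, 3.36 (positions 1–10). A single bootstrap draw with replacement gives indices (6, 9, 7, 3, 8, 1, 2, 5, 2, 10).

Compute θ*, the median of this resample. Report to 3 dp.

Resample values: 3.27, 7.21, 3.77, 4.69, 6.67, 6.74, 4.34, 4.90, 4.34, 3.36.
Sorted: 3.27, 3.36, 3.77, 4.34, 4.34, 4.69, 4.90, 6.67, 6.74, 7.21
Median = average of the two middle values = 4.515

θ* = 4.515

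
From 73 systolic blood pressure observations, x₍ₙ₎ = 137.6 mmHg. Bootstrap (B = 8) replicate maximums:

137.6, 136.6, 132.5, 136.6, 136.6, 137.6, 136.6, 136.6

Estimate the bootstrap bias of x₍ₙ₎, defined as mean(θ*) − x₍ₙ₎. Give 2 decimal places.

mean(θ*) = (137.6 + 136.6 + 132.5 + 136.6 + 136.6 + 137.6 + 136.6 + 136.6) / 8 = 136.338
bias = 136.338 − 137.6

bias = −1.26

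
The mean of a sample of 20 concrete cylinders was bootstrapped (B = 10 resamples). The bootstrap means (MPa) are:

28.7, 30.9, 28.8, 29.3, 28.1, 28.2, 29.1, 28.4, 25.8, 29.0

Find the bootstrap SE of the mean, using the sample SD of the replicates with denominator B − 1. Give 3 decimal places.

Bootstrap SE is the standard deviation of the 10 replicate means.
Mean of replicates: (28.7 + 30.9 + 28.8 + 29.3 + 28.1 + 28.2 + 29.1 + 28.4 + 25.8 + 29.0) / 10 = 286.3000 / 10 = 28.6300
Sum of squared deviations: (+0.0700)² + (+2.2700)² + (+0.1700)² + (+0.6700)² + (−0.5300)² + (−0.4300)² + (+0.4700)² + (−0.2300)² + (−2.8300)² + (+0.3700)² = 14.5210
Variance = 14.5210 / 9 = 1.6134
SE* = √1.6134

SE* = 1.270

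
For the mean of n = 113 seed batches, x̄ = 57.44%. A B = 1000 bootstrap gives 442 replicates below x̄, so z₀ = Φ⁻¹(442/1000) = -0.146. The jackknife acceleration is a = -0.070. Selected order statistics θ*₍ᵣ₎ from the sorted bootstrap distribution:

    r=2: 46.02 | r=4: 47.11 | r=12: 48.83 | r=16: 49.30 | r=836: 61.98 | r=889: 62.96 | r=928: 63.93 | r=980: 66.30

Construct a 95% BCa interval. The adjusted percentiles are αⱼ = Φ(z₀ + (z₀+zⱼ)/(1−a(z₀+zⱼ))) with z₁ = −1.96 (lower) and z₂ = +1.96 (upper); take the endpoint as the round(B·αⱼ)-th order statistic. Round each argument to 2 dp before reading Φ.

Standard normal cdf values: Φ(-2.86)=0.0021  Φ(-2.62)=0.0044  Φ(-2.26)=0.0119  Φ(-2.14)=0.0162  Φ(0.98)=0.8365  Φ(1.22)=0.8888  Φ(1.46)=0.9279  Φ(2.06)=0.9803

Lower: z₀ + z₁ = -0.146 + (-1.960) = -2.106; 1 − a(z₀+z₁) = 1 − (-0.070)(-2.106) = 0.8526; argument = -0.146 + (-2.106)/0.8526 = -2.6161 → -2.62.
α₁ = Φ(-2.62) = 0.0044; rank = round(1000 × 0.0044) = 4; θ*₍4₎ = 47.11.
Upper: z₀ + z₂ = 1.814; 1 − a(z₀+z₂) = 1.1270; argument = 1.4636 → 1.46; α₂ = 0.9279; rank = 928; θ*₍928₎ = 63.93.

(47.11, 63.93)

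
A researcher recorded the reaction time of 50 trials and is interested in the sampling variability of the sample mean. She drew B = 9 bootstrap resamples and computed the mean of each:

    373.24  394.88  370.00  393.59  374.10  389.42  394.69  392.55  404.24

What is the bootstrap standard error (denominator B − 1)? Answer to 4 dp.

SE* = 11.9465

Bootstrap SE is the standard deviation of the 9 replicate means.
Mean of replicates: (373.24 + 394.88 + 370.00 + 393.59 + 374.10 + 389.42 + 394.69 + 392.55 + 404.24) / 9 = 3486.71000 / 9 = 387.41222
Sum of squared deviations: (−14.17222)² + (+7.46778)² + (−17.41222)² + (+6.17778)² + (−13.31222)² + (+2.00778)² + (+7.27778)² + (+5.13778)² + (+16.82778)² = 1141.75336
Variance = 1141.75336 / 8 = 142.71917
SE* = √142.71917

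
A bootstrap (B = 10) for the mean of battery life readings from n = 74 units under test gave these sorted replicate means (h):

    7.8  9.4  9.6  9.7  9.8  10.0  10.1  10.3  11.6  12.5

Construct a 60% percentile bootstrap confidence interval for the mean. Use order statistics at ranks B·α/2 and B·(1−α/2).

(9.4, 10.3)

α = 0.40; lower rank = 10 × 0.200 = 2; upper rank = 10 × 0.800 = 8.
The 2nd smallest replicate is 9.4; the 8th is 10.3.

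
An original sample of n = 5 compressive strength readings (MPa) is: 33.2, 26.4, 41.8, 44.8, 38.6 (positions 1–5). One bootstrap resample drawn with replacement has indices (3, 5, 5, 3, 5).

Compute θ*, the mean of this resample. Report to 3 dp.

θ* = 39.880

Resample values: 41.8, 38.6, 38.6, 41.8, 38.6.
Mean = (41.8 + 38.6 + 38.6 + 41.8 + 38.6) / 5 = 199.40 / 5 = 39.880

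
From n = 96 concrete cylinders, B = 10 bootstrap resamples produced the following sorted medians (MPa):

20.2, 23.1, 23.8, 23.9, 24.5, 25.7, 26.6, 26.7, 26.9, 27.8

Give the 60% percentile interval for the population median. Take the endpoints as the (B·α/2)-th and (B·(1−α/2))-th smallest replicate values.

(23.1, 26.7)

α = 0.40; lower rank = 10 × 0.200 = 2; upper rank = 10 × 0.800 = 8.
The 2nd smallest replicate is 23.1; the 8th is 26.7.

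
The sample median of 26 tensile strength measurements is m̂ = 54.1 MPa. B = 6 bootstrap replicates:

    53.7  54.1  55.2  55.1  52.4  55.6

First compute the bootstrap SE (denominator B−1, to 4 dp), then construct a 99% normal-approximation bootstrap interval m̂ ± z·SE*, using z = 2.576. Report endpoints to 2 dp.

(51.02, 57.18)

Mean of replicates = 54.3500; sum of squared deviations = 7.1350; SE* = √(7.1350/5) = 1.1946
Margin = 2.576 × 1.1946 = 3.077
Interval: 54.1 ± 3.077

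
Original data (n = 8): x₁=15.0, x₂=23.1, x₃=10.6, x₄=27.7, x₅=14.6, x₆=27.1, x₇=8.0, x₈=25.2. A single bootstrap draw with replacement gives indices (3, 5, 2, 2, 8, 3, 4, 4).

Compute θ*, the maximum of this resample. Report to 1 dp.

θ* = 27.7

Resample values: 10.6, 14.6, 23.1, 23.1, 25.2, 10.6, 27.7, 27.7.
Maximum = 27.7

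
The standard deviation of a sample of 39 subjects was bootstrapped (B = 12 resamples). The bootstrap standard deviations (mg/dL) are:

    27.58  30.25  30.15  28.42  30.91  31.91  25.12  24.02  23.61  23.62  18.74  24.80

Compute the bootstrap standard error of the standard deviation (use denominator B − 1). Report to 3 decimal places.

SE* = 3.916

Bootstrap SE is the standard deviation of the 12 replicate standard deviations.
Mean of replicates: (27.58 + 30.25 + 30.15 + 28.42 + 30.91 + 31.91 + 25.12 + 24.02 + 23.61 + 23.62 + 18.74 + 24.80) / 12 = 319.1300 / 12 = 26.5942
Sum of squared deviations: (+0.9858)² + (+3.6558)² + (+3.5558)² + (+1.8258)² + (+4.3158)² + (+5.3158)² + (−1.4742)² + (−2.5742)² + (−2.9842)² + (−2.9742)² + (−7.8542)² + (−1.7942)² = 168.6565
Variance = 168.6565 / 11 = 15.3324
SE* = √15.3324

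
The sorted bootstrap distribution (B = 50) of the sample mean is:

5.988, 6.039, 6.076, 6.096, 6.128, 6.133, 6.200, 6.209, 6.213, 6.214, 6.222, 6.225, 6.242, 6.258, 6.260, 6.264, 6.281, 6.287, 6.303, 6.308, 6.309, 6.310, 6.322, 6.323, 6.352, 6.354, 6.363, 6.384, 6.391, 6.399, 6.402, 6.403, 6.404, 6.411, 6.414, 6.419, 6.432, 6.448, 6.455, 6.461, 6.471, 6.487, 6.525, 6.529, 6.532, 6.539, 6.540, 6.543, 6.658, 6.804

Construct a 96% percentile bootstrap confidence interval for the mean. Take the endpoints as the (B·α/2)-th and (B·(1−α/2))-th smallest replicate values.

(5.988, 6.658)

α = 0.04; lower rank = 50 × 0.020 = 1; upper rank = 50 × 0.980 = 49.
The 1st smallest replicate is 5.988; the 49th is 6.658.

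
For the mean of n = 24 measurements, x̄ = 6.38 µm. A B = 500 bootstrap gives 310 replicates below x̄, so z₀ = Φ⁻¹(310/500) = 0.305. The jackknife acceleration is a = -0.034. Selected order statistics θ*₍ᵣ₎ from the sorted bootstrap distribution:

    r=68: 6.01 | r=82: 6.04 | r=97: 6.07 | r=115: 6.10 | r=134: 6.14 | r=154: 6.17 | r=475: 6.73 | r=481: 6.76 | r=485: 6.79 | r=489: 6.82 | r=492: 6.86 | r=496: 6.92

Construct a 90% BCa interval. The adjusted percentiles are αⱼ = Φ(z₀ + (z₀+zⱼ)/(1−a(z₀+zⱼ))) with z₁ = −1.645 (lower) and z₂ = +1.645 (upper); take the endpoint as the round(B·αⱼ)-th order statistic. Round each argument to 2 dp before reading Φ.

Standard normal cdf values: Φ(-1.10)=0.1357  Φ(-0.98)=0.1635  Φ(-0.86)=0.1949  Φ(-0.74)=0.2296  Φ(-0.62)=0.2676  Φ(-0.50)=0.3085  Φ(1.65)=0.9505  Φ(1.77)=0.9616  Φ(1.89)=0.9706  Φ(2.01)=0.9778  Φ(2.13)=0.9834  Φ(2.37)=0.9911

Lower: z₀ + z₁ = 0.305 + (-1.645) = -1.340; 1 − a(z₀+z₁) = 1 − (-0.034)(-1.340) = 0.9544; argument = 0.305 + (-1.340)/0.9544 = -1.0990 → -1.10.
α₁ = Φ(-1.10) = 0.1357; rank = round(500 × 0.1357) = 68; θ*₍68₎ = 6.01.
Upper: z₀ + z₂ = 1.950; 1 − a(z₀+z₂) = 1.0663; argument = 2.1338 → 2.13; α₂ = 0.9834; rank = 492; θ*₍492₎ = 6.86.

(6.01, 6.86)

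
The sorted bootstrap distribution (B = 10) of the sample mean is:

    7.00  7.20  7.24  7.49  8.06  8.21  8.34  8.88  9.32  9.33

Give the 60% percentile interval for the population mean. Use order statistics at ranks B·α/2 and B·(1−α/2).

(7.20, 8.88)

α = 0.40; lower rank = 10 × 0.200 = 2; upper rank = 10 × 0.800 = 8.
The 2nd smallest replicate is 7.20; the 8th is 8.88.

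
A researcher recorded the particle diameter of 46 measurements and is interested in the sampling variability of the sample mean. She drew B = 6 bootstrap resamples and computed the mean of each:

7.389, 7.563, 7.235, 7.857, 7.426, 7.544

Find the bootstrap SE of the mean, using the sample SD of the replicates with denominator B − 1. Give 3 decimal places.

Bootstrap SE is the standard deviation of the 6 replicate means.
Mean of replicates: (7.389 + 7.563 + 7.235 + 7.857 + 7.426 + 7.544) / 6 = 45.0140 / 6 = 7.5023
Sum of squared deviations: (−0.1133)² + (+0.0607)² + (−0.2673)² + (+0.3547)² + (−0.0763)² + (+0.0417)² = 0.2213
Variance = 0.2213 / 5 = 0.0443
SE* = √0.0443

SE* = 0.210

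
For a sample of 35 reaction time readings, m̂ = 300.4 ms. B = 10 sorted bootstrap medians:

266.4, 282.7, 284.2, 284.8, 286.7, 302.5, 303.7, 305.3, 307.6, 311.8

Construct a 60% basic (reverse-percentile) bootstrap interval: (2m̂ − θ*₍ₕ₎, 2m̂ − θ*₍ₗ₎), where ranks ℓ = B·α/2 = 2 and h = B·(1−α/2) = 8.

(295.5, 318.1)

Percentile endpoints at ranks 2 and 8: θ*₍2₎ = 282.7, θ*₍8₎ = 305.3.
Basic interval reflects these around m̂:
  lower = 2 × 300.4 − 305.3 = 295.5
  upper = 2 × 300.4 − 282.7 = 318.1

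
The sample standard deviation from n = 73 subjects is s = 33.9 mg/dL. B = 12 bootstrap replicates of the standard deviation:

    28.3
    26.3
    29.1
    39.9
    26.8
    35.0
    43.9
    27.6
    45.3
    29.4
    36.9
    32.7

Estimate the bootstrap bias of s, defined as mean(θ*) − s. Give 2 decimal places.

mean(θ*) = (28.3 + 26.3 + 29.1 + 39.9 + 26.8 + 35.0 + 43.9 + 27.6 + 45.3 + 29.4 + 36.9 + 32.7) / 12 = 33.433
bias = 33.433 − 33.9

bias = −0.47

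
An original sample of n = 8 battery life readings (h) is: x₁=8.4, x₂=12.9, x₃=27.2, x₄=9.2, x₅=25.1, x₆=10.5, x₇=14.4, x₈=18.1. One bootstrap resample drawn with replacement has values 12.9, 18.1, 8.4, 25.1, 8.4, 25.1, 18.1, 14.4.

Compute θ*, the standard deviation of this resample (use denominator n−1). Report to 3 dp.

θ* = 6.561

Mean = 16.3125; sum of squared deviations = 301.3488
s² = 301.3488 / 7 = 43.0498
s = √43.0498 = 6.561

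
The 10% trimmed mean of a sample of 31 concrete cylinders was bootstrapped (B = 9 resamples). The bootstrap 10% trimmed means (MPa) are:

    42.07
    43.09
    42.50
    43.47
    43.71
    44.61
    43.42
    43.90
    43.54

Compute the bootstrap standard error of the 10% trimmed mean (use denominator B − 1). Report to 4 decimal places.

SE* = 0.7501

Bootstrap SE is the standard deviation of the 9 replicate 10% trimmed means.
Mean of replicates: (42.07 + 43.09 + 42.50 + 43.47 + 43.71 + 44.61 + 43.42 + 43.90 + 43.54) / 9 = 390.31000 / 9 = 43.36778
Sum of squared deviations: (−1.29778)² + (−0.27778)² + (−0.86778)² + (+0.10222)² + (+0.34222)² + (+1.24222)² + (+0.05222)² + (+0.53222)² + (+0.17222)² = 4.50076
Variance = 4.50076 / 8 = 0.56259
SE* = √0.56259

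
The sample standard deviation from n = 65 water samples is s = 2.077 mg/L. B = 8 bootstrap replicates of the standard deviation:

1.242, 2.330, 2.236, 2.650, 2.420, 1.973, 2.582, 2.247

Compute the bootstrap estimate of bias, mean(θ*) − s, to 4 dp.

mean(θ*) = (1.242 + 2.330 + 2.236 + 2.650 + 2.420 + 1.973 + 2.582 + 2.247) / 8 = 2.21000
bias = 2.21000 − 2.077

bias = +0.1330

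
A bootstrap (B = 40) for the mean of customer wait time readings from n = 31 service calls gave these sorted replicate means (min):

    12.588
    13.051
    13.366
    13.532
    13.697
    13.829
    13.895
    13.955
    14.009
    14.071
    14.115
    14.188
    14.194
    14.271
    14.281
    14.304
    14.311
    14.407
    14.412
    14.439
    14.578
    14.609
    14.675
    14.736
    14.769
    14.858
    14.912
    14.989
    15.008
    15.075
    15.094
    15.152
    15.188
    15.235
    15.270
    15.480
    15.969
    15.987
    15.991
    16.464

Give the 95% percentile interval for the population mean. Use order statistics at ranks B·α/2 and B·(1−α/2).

(12.588, 15.991)

α = 0.05; lower rank = 40 × 0.025 = 1; upper rank = 40 × 0.975 = 39.
The 1st smallest replicate is 12.588; the 39th is 15.991.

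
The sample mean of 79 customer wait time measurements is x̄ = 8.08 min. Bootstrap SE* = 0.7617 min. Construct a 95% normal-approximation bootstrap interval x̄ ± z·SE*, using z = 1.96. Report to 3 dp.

Margin = 1.96 × 0.7617 = 1.4929
Interval: 8.08 ± 1.4929

(6.587, 9.573)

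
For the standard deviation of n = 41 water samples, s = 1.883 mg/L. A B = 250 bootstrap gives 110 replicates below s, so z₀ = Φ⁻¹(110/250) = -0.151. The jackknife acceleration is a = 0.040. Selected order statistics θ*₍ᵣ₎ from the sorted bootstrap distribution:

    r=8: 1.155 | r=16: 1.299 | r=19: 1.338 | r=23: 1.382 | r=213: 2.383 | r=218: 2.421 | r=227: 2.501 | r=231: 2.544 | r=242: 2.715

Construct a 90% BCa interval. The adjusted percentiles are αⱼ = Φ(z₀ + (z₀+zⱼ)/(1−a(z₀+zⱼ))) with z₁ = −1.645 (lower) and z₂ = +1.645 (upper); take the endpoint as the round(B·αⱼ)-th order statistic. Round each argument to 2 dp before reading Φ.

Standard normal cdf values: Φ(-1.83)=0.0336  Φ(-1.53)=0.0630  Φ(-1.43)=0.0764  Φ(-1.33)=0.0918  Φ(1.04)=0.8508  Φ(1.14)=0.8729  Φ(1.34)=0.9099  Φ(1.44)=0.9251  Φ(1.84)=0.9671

(1.155, 2.544)

Lower: z₀ + z₁ = -0.151 + (-1.645) = -1.796; 1 − a(z₀+z₁) = 1 − (0.040)(-1.796) = 1.0718; argument = -0.151 + (-1.796)/1.0718 = -1.8266 → -1.83.
α₁ = Φ(-1.83) = 0.0336; rank = round(250 × 0.0336) = 8; θ*₍8₎ = 1.155.
Upper: z₀ + z₂ = 1.494; 1 − a(z₀+z₂) = 0.9402; argument = 1.4380 → 1.44; α₂ = 0.9251; rank = 231; θ*₍231₎ = 2.544.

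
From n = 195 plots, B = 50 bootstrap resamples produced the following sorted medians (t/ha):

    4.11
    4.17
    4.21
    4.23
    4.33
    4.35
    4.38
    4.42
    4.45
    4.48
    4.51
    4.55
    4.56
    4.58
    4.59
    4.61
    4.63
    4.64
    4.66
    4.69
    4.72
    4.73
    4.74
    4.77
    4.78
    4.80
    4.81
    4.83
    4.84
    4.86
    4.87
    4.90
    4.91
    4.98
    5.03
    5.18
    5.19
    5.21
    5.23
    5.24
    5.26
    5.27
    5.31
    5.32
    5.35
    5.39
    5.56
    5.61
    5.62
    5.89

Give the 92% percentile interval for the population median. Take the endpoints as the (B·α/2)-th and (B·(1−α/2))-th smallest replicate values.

(4.17, 5.61)

α = 0.08; lower rank = 50 × 0.040 = 2; upper rank = 50 × 0.960 = 48.
The 2nd smallest replicate is 4.17; the 48th is 5.61.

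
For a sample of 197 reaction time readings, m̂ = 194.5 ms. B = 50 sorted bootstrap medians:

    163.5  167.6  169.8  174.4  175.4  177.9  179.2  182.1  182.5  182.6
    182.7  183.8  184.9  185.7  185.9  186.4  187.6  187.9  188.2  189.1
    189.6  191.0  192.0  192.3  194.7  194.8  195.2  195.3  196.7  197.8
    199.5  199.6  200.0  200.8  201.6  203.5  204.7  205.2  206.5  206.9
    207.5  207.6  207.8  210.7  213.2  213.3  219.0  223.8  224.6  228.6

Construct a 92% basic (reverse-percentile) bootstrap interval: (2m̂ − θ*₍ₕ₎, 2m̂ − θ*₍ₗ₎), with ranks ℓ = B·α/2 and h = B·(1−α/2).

Percentile endpoints at ranks 2 and 48: θ*₍2₎ = 167.6, θ*₍48₎ = 223.8.
Basic interval reflects these around m̂:
  lower = 2 × 194.5 − 223.8 = 165.2
  upper = 2 × 194.5 − 167.6 = 221.4

(165.2, 221.4)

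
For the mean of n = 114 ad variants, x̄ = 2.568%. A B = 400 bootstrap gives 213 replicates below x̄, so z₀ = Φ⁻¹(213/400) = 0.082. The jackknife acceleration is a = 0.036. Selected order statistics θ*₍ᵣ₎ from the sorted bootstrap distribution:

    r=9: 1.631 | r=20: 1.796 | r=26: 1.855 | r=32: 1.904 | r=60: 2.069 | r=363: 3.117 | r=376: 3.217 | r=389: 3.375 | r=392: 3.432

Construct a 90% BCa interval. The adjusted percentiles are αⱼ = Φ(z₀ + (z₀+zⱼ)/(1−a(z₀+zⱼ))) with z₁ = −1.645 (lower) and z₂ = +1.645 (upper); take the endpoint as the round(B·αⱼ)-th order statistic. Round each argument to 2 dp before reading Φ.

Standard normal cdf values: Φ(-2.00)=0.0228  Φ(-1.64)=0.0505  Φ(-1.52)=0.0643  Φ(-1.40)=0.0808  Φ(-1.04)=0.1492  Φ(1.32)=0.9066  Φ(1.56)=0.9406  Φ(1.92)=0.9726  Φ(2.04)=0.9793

Lower: z₀ + z₁ = 0.082 + (-1.645) = -1.563; 1 − a(z₀+z₁) = 1 − (0.036)(-1.563) = 1.0563; argument = 0.082 + (-1.563)/1.0563 = -1.3977 → -1.40.
α₁ = Φ(-1.40) = 0.0808; rank = round(400 × 0.0808) = 32; θ*₍32₎ = 1.904.
Upper: z₀ + z₂ = 1.727; 1 − a(z₀+z₂) = 0.9378; argument = 1.9235 → 1.92; α₂ = 0.9726; rank = 389; θ*₍389₎ = 3.375.

(1.904, 3.375)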